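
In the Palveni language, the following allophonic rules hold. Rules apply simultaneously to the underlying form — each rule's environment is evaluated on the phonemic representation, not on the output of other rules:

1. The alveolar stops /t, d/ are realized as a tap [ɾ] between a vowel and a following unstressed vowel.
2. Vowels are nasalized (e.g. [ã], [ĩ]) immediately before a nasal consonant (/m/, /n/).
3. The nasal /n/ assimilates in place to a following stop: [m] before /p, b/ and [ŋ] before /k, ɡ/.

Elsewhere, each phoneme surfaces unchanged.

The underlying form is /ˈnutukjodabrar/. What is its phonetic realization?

[ˈnuɾukjoɾabrar]

/n/ (word-initial): rule 3 targets it, but not before a labial or velar stop → unchanged [n].
/u/ (between /n/ and /t/) is in the target of rule 2 but the environment (before a nasal consonant) is not met → [u].
/t/ (between /u/ and /u/) occurs between a vowel and a following unstressed vowel → [ɾ] by rule 1.
/u/ (between /t/ and /k/): rule 2 targets it, but not before a nasal consonant → unchanged [u].
/o/ — between /j/ and /d/; rule 2 does not apply here → [o].
/d/ meets the environment for rule 1 (between a vowel and a following unstressed vowel) → [ɾ].
/a/ — between /d/ and /b/; rule 2 does not apply here → [a].
/a/ (between /r/ and /r/): rule 2 targets it, but not before a nasal consonant → unchanged [a].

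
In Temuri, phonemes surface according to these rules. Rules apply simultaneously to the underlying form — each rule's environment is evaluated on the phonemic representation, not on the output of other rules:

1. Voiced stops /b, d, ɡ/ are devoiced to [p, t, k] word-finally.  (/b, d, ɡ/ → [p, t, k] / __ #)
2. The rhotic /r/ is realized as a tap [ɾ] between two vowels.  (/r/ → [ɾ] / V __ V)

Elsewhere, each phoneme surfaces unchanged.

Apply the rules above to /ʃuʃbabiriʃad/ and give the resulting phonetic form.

/ʃ/ (word-initial): no rule targets it → [ʃ].
/u/ (between /ʃ/ and /ʃ/): no rule targets it → [u].
/ʃ/ (between /u/ and /b/) is unaffected → [ʃ].
/b/ (between /ʃ/ and /a/) fails the environment for rule 1, so it stays [b].
/a/ — not in any rule's target class → [a].
/b/ — between /a/ and /i/; rule 1 does not apply here → [b].
/i/ — not in any rule's target class → [i].
/r/ (between /i/ and /i/): between two vowels, so rule 2 applies → [ɾ].
/i/ (between /r/ and /ʃ/) is unaffected → [i].
/ʃ/ (between /i/ and /a/) is unaffected → [ʃ].
/a/ stays [a].
/d/ (word-final): word-finally, so rule 1 applies → [t].

[ʃuʃbabiɾiʃat]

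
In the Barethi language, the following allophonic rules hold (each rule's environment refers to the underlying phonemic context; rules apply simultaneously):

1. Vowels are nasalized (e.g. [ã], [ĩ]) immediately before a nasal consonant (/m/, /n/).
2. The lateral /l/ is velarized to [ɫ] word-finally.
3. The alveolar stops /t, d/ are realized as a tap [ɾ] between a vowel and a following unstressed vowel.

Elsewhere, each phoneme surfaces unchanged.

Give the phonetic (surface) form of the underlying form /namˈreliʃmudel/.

/n/ stays [n].
/a/ (between /n/ and /m/): before a nasal consonant, so rule 1 applies → [ã].
/m/ — not in any rule's target class → [m].
/r/ — not in any rule's target class → [r].
/e/ (between /r/ and /l/) fails the environment for rule 1, so it stays [e].
/l/ (between /e/ and /i/) is in the target of rule 2 but the environment (word-finally) is not met → [l].
/i/ — between /l/ and /ʃ/; rule 1 does not apply here → [i].
/ʃ/ — not in any rule's target class → [ʃ].
/m/ (between /ʃ/ and /u/): no rule targets it → [m].
/u/ (between /m/ and /d/) is in the target of rule 1 but the environment (before a nasal consonant) is not met → [u].
/d/ (between /u/ and /e/): between a vowel and a following unstressed vowel, so rule 3 applies → [ɾ].
/e/ (between /d/ and /l/) fails the environment for rule 1, so it stays [e].
/l/ (word-final) occurs word-finally → [ɫ] by rule 2.

[nãmˈreliʃmuɾeɫ]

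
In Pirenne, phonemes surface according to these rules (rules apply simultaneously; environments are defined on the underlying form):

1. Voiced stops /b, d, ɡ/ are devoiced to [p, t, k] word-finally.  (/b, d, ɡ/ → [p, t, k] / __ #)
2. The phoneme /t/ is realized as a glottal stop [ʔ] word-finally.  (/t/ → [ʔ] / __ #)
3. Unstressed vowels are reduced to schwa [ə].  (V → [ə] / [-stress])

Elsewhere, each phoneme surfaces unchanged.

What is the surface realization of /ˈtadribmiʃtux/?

[ˈtadrəbməʃtəx]

/t/ — word-initial; rule 2 does not apply here → [t].
/a/ (between /t/ and /d/) fails the environment for rule 3, so it stays [a].
/d/ (between /a/ and /r/) is in the target of rule 1 but the environment (word-finally) is not met → [d].
/r/ (between /d/ and /i/) is unaffected → [r].
/i/ meets the environment for rule 3 (in an unstressed syllable) → [ə].
/b/ (between /i/ and /m/) is in the target of rule 1 but the environment (word-finally) is not met → [b].
/m/ (between /b/ and /i/) is unaffected → [m].
/i/ (between /m/ and /ʃ/): in an unstressed syllable, so rule 3 applies → [ə].
/ʃ/ stays [ʃ].
/t/ (between /ʃ/ and /u/) is in the target of rule 2 but the environment (word-finally) is not met → [t].
/u/ — between /t/ and /x/, in an unstressed syllable — surfaces as [ə] (rule 3).
/x/ (word-final): no rule targets it → [x].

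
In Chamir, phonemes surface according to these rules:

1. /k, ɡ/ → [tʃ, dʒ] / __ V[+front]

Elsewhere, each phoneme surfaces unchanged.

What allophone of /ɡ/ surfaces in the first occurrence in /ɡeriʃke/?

[dʒ]

/ɡ/ (word-initial) occurs before a front vowel → [dʒ] by rule 1.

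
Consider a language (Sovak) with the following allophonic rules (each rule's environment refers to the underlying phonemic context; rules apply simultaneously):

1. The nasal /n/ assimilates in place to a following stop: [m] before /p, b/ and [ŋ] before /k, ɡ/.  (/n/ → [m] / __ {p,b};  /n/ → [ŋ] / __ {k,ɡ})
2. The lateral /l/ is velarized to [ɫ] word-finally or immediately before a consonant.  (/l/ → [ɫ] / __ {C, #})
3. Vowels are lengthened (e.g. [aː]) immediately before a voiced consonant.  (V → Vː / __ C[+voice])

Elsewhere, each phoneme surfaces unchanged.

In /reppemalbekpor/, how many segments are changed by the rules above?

4

Segments that undergo a rule: /e/ → [eː] (rule 3); /a/ → [aː] (rule 3); /l/ → [ɫ] (rule 2); /o/ → [oː] (rule 3).
All other segments surface unchanged.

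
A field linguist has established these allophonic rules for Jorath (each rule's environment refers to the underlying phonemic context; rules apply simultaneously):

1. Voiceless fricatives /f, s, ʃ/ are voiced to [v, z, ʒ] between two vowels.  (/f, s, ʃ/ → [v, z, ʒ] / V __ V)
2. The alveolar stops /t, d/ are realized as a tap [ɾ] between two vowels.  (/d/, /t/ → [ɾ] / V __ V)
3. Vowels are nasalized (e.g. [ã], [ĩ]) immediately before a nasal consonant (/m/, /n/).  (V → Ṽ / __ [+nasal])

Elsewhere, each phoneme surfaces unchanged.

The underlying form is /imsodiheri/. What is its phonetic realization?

[ĩmsoɾiheri]

Rule 3 applies to /i/ (word-initial: before a nasal consonant) → [ĩ].
/m/ — not in any rule's target class → [m].
/s/ (between /m/ and /o/) fails the environment for rule 1, so it stays [s].
/o/ — between /s/ and /d/; rule 3 does not apply here → [o].
/d/ — between /o/ and /i/, between two vowels — surfaces as [ɾ] (rule 2).
/i/ (between /d/ and /h/) fails the environment for rule 3, so it stays [i].
/h/ (between /i/ and /e/): no rule targets it → [h].
/e/ (between /h/ and /r/) fails the environment for rule 3, so it stays [e].
/r/ (between /e/ and /i/): no rule targets it → [r].
/i/ (word-final): rule 3 targets it, but not before a nasal consonant → unchanged [i].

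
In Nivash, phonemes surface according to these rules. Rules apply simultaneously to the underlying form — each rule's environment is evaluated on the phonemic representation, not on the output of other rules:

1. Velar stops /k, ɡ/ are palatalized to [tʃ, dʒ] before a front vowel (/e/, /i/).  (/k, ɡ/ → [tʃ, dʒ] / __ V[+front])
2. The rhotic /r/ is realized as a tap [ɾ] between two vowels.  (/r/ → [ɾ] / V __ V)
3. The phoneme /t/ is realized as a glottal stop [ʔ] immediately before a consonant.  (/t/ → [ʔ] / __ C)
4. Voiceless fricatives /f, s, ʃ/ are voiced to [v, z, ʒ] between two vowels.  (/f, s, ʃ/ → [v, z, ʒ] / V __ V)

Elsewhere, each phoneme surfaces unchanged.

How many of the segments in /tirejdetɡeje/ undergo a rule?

Segments that undergo a rule: /r/ → [ɾ] (rule 2); /t/ → [ʔ] (rule 3); /ɡ/ → [dʒ] (rule 1).
All other segments surface unchanged.

3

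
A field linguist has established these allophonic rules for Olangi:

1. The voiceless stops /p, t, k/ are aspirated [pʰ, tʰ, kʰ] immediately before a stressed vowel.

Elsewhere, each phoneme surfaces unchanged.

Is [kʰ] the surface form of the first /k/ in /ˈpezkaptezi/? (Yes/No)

/k/ (between /z/ and /a/) is in the target of rule 1 but the environment (immediately before a stressed vowel) is not met → [k].
The actual realization is [k], not [kʰ].

No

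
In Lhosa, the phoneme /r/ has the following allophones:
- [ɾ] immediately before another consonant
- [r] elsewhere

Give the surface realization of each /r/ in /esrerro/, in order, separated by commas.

[r], [ɾ], [r]

Occurrence 1 (position 3): no conditioning environment matches → elsewhere allophone [r].
Occurrence 2 (position 5): immediately before another consonant → [ɾ].
Occurrence 3 (position 6): no conditioning environment matches → elsewhere allophone [r].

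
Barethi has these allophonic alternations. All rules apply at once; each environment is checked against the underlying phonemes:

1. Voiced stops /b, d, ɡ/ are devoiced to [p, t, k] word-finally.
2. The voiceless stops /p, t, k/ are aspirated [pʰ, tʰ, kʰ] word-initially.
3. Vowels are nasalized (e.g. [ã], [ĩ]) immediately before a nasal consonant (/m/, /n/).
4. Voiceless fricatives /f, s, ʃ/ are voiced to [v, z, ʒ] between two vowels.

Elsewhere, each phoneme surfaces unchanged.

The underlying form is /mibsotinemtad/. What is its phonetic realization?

/i/ — between /m/ and /b/; rule 3 does not apply here → [i].
/b/ — between /i/ and /s/; rule 1 does not apply here → [b].
/s/ — between /b/ and /o/; rule 4 does not apply here → [s].
/o/ (between /s/ and /t/): rule 3 targets it, but not before a nasal consonant → unchanged [o].
/t/ (between /o/ and /i/): rule 2 targets it, but not word-initially → unchanged [t].
/i/ meets the environment for rule 3 (before a nasal consonant) → [ĩ].
/e/ meets the environment for rule 3 (before a nasal consonant) → [ẽ].
/t/ (between /m/ and /a/): rule 2 targets it, but not word-initially → unchanged [t].
/a/ (between /t/ and /d/): rule 3 targets it, but not before a nasal consonant → unchanged [a].
/d/ — word-final, word-finally — surfaces as [t] (rule 1).

[mibsotĩnẽmtat]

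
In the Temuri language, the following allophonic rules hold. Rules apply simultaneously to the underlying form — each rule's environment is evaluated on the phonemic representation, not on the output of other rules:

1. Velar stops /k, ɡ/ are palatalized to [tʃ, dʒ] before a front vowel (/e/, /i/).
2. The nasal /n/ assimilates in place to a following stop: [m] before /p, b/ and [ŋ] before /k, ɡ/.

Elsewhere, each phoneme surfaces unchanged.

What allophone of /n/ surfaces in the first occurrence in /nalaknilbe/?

/n/ — word-initial; rule 2 does not apply here → [n].

[n]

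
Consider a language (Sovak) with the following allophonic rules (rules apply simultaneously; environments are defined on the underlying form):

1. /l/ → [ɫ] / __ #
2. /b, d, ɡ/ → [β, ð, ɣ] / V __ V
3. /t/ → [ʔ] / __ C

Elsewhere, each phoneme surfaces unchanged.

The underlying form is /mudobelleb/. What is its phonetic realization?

/m/ (word-initial): no rule targets it → [m].
/u/ — not in any rule's target class → [u].
/d/ (between /u/ and /o/) occurs between two vowels → [ð] by rule 2.
/o/ (between /d/ and /b/) is unaffected → [o].
/b/ (between /o/ and /e/): between two vowels, so rule 2 applies → [β].
/e/ — not in any rule's target class → [e].
/l/ — between /e/ and /l/; rule 1 does not apply here → [l].
/l/ (between /l/ and /e/) fails the environment for rule 1, so it stays [l].
/e/ stays [e].
/b/ (word-final) is in the target of rule 2 but the environment (between two vowels) is not met → [b].

[muðoβelleb]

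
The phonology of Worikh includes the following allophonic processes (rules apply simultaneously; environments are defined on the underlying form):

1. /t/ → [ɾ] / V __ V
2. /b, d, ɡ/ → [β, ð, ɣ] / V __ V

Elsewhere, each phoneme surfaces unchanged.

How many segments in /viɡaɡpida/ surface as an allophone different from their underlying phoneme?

2

Segments that undergo a rule: /ɡ/ → [ɣ] (rule 2); /d/ → [ð] (rule 2).
All other segments surface unchanged.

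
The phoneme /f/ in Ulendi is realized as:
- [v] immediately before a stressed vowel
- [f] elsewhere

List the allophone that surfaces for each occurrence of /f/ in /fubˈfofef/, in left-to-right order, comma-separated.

[f], [v], [f], [f]

Occurrence 1 (position 1): no conditioning environment matches → elsewhere allophone [f].
Occurrence 2 (position 4): immediately before a stressed vowel → [v].
Occurrence 3 (position 6): no conditioning environment matches → elsewhere allophone [f].
Occurrence 4 (position 8): no conditioning environment matches → elsewhere allophone [f].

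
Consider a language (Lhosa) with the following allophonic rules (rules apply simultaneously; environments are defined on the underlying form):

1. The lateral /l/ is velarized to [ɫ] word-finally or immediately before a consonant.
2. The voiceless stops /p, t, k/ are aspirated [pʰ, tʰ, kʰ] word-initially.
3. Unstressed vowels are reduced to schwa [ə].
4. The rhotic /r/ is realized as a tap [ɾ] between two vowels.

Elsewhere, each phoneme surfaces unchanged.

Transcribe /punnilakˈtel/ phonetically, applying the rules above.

[pʰənnələkˈteɫ]

/p/ — word-initial, word-initially — surfaces as [pʰ] (rule 2).
/u/ — between /p/ and /n/, in an unstressed syllable — surfaces as [ə] (rule 3).
/n/ (between /u/ and /n/) is unaffected → [n].
/n/ stays [n].
/i/ — between /n/ and /l/, in an unstressed syllable — surfaces as [ə] (rule 3).
/l/ (between /i/ and /a/): rule 1 targets it, but not word-finally or immediately before a consonant → unchanged [l].
/a/ meets the environment for rule 3 (in an unstressed syllable) → [ə].
/k/ (between /a/ and /t/) fails the environment for rule 2, so it stays [k].
/t/ (between /k/ and /e/) fails the environment for rule 2, so it stays [t].
/e/ (between /t/ and /l/): rule 3 targets it, but not in an unstressed syllable → unchanged [e].
Rule 1 applies to /l/ (word-final: word-finally or immediately before a consonant) → [ɫ].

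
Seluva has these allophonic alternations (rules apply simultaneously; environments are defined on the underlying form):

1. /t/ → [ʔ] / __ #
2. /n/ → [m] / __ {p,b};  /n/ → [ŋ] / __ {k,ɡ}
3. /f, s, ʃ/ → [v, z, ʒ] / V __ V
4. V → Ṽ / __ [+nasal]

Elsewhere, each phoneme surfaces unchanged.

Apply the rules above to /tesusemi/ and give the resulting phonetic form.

/t/ — word-initial; rule 1 does not apply here → [t].
/e/ (between /t/ and /s/) is in the target of rule 4 but the environment (before a nasal consonant) is not met → [e].
/s/ (between /e/ and /u/): between two vowels, so rule 3 applies → [z].
/u/ (between /s/ and /s/): rule 4 targets it, but not before a nasal consonant → unchanged [u].
Rule 3 applies to /s/ (between /u/ and /e/: between two vowels) → [z].
/e/ (between /s/ and /m/) occurs before a nasal consonant → [ẽ] by rule 4.
/i/ — word-final; rule 4 does not apply here → [i].

[tezuzẽmi]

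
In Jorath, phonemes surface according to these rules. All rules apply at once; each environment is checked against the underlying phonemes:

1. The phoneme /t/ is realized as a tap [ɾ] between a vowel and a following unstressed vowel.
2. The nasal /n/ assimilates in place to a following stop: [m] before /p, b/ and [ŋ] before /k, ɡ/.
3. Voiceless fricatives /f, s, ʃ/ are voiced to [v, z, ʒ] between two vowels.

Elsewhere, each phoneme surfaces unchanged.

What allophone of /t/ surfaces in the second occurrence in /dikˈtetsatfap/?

/t/ (between /e/ and /s/) is in the target of rule 1 but the environment (between a vowel and a following unstressed vowel) is not met → [t].

[t]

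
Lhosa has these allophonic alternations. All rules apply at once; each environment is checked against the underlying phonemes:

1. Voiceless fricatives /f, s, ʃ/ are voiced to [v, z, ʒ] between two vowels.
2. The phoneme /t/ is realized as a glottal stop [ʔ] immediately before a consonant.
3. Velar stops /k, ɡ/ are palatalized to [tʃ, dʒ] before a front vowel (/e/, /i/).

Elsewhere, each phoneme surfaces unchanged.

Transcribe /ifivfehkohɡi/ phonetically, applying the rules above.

[ivivfehkohdʒi]

/i/ — not in any rule's target class → [i].
Rule 1 applies to /f/ (between /i/ and /i/: between two vowels) → [v].
/i/ (between /f/ and /v/) is unaffected → [i].
/v/ (between /i/ and /f/): no rule targets it → [v].
/f/ — between /v/ and /e/; rule 1 does not apply here → [f].
/e/ stays [e].
/h/ (between /e/ and /k/) is unaffected → [h].
/k/ — between /h/ and /o/; rule 3 does not apply here → [k].
/o/ (between /k/ and /h/) is unaffected → [o].
/h/ stays [h].
/ɡ/ (between /h/ and /i/) occurs before a front vowel → [dʒ] by rule 3.
/i/ — not in any rule's target class → [i].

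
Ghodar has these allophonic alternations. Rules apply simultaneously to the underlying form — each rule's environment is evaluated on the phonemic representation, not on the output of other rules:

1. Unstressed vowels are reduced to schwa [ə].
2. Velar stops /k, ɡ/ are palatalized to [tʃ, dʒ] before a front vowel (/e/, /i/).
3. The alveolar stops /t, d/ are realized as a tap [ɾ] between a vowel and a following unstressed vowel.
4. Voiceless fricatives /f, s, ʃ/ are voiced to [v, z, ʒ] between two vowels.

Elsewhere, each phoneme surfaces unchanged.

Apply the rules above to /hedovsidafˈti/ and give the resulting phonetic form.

[həɾəvsəɾəfˈti]

/e/ (between /h/ and /d/): in an unstressed syllable, so rule 1 applies → [ə].
/d/ (between /e/ and /o/) occurs between a vowel and a following unstressed vowel → [ɾ] by rule 3.
/o/ — between /d/ and /v/, in an unstressed syllable — surfaces as [ə] (rule 1).
/s/ (between /v/ and /i/) fails the environment for rule 4, so it stays [s].
/i/ — between /s/ and /d/, in an unstressed syllable — surfaces as [ə] (rule 1).
/d/ (between /i/ and /a/): between a vowel and a following unstressed vowel, so rule 3 applies → [ɾ].
/a/ (between /d/ and /f/): in an unstressed syllable, so rule 1 applies → [ə].
/f/ (between /a/ and /t/): rule 4 targets it, but not between two vowels → unchanged [f].
/t/ (between /f/ and /i/) is in the target of rule 3 but the environment (between a vowel and a following unstressed vowel) is not met → [t].
/i/ (word-final) fails the environment for rule 1, so it stays [i].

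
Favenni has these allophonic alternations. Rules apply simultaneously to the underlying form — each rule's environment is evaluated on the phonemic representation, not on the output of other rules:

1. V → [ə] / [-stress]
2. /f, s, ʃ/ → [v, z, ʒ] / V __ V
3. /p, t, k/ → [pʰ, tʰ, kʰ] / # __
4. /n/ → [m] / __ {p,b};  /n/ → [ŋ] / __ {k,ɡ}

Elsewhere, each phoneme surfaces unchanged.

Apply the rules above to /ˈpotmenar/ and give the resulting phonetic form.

/p/ — word-initial, word-initially — surfaces as [pʰ] (rule 3).
/o/ (between /p/ and /t/) is in the target of rule 1 but the environment (in an unstressed syllable) is not met → [o].
/t/ (between /o/ and /m/): rule 3 targets it, but not word-initially → unchanged [t].
/m/ stays [m].
/e/ — between /m/ and /n/, in an unstressed syllable — surfaces as [ə] (rule 1).
/n/ — between /e/ and /a/; rule 4 does not apply here → [n].
/a/ meets the environment for rule 1 (in an unstressed syllable) → [ə].
/r/ (word-final): no rule targets it → [r].

[ˈpʰotmənər]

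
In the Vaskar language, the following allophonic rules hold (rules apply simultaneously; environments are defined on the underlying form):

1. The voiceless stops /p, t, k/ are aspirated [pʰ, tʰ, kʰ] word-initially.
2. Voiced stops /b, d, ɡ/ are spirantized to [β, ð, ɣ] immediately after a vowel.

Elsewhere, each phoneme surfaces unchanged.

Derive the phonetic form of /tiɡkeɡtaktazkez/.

[tʰiɣkeɣtaktazkez]

/t/ meets the environment for rule 1 (word-initially) → [tʰ].
/i/ stays [i].
/ɡ/ meets the environment for rule 2 (immediately after a vowel) → [ɣ].
/k/ — between /ɡ/ and /e/; rule 1 does not apply here → [k].
/e/ (between /k/ and /ɡ/): no rule targets it → [e].
/ɡ/ meets the environment for rule 2 (immediately after a vowel) → [ɣ].
/t/ (between /ɡ/ and /a/) is in the target of rule 1 but the environment (word-initially) is not met → [t].
/a/ (between /t/ and /k/): no rule targets it → [a].
/k/ (between /a/ and /t/): rule 1 targets it, but not word-initially → unchanged [k].
/t/ — between /k/ and /a/; rule 1 does not apply here → [t].
/a/ — not in any rule's target class → [a].
/z/ stays [z].
/k/ (between /z/ and /e/): rule 1 targets it, but not word-initially → unchanged [k].
/e/ stays [e].
/z/ (word-final) is unaffected → [z].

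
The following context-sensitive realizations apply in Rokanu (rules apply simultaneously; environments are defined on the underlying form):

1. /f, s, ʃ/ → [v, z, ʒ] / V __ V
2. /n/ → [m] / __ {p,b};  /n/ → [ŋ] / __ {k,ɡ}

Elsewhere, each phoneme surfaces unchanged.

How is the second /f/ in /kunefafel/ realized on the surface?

/f/ (between /a/ and /e/): between two vowels, so rule 1 applies → [v].

[v]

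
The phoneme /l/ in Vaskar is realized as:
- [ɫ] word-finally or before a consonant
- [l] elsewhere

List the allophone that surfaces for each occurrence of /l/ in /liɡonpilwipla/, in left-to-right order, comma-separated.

Occurrence 1 (position 1): no conditioning environment matches → elsewhere allophone [l].
Occurrence 2 (position 8): word-finally or before a consonant → [ɫ].
Occurrence 3 (position 12): no conditioning environment matches → elsewhere allophone [l].

[l], [ɫ], [l]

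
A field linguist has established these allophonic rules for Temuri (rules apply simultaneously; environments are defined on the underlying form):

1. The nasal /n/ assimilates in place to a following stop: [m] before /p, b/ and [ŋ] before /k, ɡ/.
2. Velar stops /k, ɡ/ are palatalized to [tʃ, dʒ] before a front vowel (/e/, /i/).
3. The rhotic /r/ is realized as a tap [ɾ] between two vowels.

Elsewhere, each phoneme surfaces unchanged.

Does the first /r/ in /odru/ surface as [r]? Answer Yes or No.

/r/ (between /d/ and /u/): rule 3 targets it, but not between two vowels → unchanged [r].
The actual realization is [r], which matches [r].

Yes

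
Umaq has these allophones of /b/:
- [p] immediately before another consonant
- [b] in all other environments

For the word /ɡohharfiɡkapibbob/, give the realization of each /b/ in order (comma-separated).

Occurrence 1 (position 14): immediately before another consonant → [p].
Occurrence 2 (position 15): no conditioning environment matches → elsewhere allophone [b].
Occurrence 3 (position 17): no conditioning environment matches → elsewhere allophone [b].

[p], [b], [b]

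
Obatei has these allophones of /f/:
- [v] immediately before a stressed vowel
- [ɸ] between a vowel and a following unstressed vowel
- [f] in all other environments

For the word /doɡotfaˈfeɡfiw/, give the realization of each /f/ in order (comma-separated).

[f], [v], [f]

Occurrence 1 (position 6): no conditioning environment matches → elsewhere allophone [f].
Occurrence 2 (position 8): immediately before a stressed vowel → [v].
Occurrence 3 (position 11): no conditioning environment matches → elsewhere allophone [f].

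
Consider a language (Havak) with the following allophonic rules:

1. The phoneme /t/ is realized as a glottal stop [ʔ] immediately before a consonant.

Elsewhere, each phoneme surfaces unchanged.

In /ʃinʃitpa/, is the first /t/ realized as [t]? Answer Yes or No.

/t/ meets the environment for rule 1 (immediately before a consonant) → [ʔ].
The actual realization is [ʔ], not [t].

No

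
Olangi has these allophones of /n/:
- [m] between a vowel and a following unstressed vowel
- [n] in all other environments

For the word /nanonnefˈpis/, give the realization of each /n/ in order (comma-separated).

[n], [m], [n], [n]

Occurrence 1 (position 1): no conditioning environment matches → elsewhere allophone [n].
Occurrence 2 (position 3): between a vowel and a following unstressed vowel → [m].
Occurrence 3 (position 5): no conditioning environment matches → elsewhere allophone [n].
Occurrence 4 (position 6): no conditioning environment matches → elsewhere allophone [n].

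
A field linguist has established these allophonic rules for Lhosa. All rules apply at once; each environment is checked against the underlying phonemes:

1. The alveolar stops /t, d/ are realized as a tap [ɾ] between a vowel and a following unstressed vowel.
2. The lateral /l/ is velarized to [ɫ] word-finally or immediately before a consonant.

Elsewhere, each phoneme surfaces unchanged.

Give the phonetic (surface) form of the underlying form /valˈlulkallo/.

[vaɫˈluɫkaɫlo]

/v/ (word-initial): no rule targets it → [v].
/a/ — not in any rule's target class → [a].
/l/ (between /a/ and /l/): word-finally or immediately before a consonant, so rule 2 applies → [ɫ].
/l/ (between /l/ and /u/): rule 2 targets it, but not word-finally or immediately before a consonant → unchanged [l].
/u/ — not in any rule's target class → [u].
/l/ (between /u/ and /k/) occurs word-finally or immediately before a consonant → [ɫ] by rule 2.
/k/ (between /l/ and /a/) is unaffected → [k].
/a/ — not in any rule's target class → [a].
Rule 2 applies to /l/ (between /a/ and /l/: word-finally or immediately before a consonant) → [ɫ].
/l/ (between /l/ and /o/) fails the environment for rule 2, so it stays [l].
/o/ stays [o].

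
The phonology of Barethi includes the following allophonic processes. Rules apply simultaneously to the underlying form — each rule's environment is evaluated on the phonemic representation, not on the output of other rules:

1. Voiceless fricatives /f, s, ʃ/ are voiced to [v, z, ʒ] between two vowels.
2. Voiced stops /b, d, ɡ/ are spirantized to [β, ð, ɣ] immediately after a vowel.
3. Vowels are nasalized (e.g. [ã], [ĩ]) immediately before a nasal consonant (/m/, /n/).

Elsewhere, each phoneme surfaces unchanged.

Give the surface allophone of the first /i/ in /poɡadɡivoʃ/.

/i/ (between /ɡ/ and /v/): rule 3 targets it, but not before a nasal consonant → unchanged [i].

[i]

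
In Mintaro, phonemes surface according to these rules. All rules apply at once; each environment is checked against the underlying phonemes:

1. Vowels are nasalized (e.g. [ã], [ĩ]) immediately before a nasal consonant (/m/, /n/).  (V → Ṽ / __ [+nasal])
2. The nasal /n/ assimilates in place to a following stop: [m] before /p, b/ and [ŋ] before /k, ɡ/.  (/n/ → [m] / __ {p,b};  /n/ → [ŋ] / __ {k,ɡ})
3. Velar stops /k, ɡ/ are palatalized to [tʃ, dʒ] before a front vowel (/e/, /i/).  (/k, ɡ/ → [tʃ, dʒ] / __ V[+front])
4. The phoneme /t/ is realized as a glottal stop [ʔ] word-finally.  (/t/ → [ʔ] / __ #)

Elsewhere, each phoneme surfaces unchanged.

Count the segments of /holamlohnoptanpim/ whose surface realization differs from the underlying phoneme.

Segments that undergo a rule: /a/ → [ã] (rule 1); /a/ → [ã] (rule 1); /n/ → [m] (rule 2); /i/ → [ĩ] (rule 1).
All other segments surface unchanged.

4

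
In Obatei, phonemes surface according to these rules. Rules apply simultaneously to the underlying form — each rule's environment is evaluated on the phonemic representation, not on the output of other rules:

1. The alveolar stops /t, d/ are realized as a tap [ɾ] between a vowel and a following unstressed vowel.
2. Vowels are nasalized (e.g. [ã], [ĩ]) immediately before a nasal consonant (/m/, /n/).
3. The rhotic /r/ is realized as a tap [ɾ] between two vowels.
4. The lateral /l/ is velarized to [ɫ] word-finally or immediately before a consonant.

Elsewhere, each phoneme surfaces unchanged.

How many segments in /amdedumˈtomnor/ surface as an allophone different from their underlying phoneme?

4

Segments that undergo a rule: /a/ → [ã] (rule 2); /d/ → [ɾ] (rule 1); /u/ → [ũ] (rule 2); /o/ → [õ] (rule 2).
All other segments surface unchanged.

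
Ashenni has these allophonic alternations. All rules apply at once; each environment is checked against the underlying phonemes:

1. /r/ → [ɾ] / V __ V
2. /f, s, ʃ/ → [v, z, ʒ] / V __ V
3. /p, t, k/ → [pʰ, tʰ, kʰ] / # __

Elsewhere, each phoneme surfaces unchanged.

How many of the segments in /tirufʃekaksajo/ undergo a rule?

2

Segments that undergo a rule: /t/ → [tʰ] (rule 3); /r/ → [ɾ] (rule 1).
All other segments surface unchanged.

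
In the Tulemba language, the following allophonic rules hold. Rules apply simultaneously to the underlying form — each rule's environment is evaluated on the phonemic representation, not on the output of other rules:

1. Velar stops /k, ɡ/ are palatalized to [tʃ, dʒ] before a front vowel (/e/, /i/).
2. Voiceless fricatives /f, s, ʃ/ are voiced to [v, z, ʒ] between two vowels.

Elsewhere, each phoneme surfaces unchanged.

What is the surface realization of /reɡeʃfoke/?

[redʒeʃfotʃe]

/r/ stays [r].
/e/ stays [e].
Rule 1 applies to /ɡ/ (between /e/ and /e/: before a front vowel) → [dʒ].
/e/ — not in any rule's target class → [e].
/ʃ/ (between /e/ and /f/) is in the target of rule 2 but the environment (between two vowels) is not met → [ʃ].
/f/ (between /ʃ/ and /o/) is in the target of rule 2 but the environment (between two vowels) is not met → [f].
/o/ (between /f/ and /k/) is unaffected → [o].
Rule 1 applies to /k/ (between /o/ and /e/: before a front vowel) → [tʃ].
/e/ (word-final): no rule targets it → [e].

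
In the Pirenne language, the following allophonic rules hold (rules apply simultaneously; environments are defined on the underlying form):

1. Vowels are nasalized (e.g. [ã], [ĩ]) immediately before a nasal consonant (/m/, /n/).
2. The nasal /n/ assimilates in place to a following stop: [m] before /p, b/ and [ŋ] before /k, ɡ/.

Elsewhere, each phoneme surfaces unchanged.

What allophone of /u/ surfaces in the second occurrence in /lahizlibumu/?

/u/ (word-final) fails the environment for rule 1, so it stays [u].

[u]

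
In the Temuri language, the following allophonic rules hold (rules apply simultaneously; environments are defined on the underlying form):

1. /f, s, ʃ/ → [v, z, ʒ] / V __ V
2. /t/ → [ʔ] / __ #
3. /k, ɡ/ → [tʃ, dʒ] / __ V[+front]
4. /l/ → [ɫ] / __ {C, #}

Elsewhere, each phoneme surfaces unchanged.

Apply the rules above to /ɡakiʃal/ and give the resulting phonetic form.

[ɡatʃiʒaɫ]

/ɡ/ — word-initial; rule 3 does not apply here → [ɡ].
/a/ stays [a].
/k/ — between /a/ and /i/, before a front vowel — surfaces as [tʃ] (rule 3).
/i/ stays [i].
Rule 1 applies to /ʃ/ (between /i/ and /a/: between two vowels) → [ʒ].
/a/ (between /ʃ/ and /l/): no rule targets it → [a].
/l/ (word-final) occurs word-finally or immediately before a consonant → [ɫ] by rule 4.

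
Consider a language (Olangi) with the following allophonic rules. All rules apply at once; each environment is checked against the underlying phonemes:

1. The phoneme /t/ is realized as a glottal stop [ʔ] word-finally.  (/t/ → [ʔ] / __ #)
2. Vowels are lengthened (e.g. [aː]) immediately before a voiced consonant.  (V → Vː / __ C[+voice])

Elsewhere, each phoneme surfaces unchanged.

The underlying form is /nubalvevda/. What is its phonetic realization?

/n/ (word-initial) is unaffected → [n].
/u/ (between /n/ and /b/): before a voiced consonant, so rule 2 applies → [uː].
/b/ stays [b].
/a/ meets the environment for rule 2 (before a voiced consonant) → [aː].
/l/ (between /a/ and /v/): no rule targets it → [l].
/v/ (between /l/ and /e/) is unaffected → [v].
/e/ — between /v/ and /v/, before a voiced consonant — surfaces as [eː] (rule 2).
/v/ (between /e/ and /d/): no rule targets it → [v].
/d/ stays [d].
/a/ (word-final): rule 2 targets it, but not before a voiced consonant → unchanged [a].

[nuːbaːlveːvda]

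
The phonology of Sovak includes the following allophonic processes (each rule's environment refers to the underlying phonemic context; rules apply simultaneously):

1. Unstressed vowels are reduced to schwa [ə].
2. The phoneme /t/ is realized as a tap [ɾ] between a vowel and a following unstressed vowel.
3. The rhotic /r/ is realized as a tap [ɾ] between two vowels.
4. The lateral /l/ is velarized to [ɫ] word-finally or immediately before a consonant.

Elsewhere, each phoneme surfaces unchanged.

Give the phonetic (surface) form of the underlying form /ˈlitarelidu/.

[ˈliɾəɾələdə]

/l/ (word-initial): rule 4 targets it, but not word-finally or immediately before a consonant → unchanged [l].
/i/ (between /l/ and /t/) is in the target of rule 1 but the environment (in an unstressed syllable) is not met → [i].
/t/ — between /i/ and /a/, between a vowel and a following unstressed vowel — surfaces as [ɾ] (rule 2).
/a/ (between /t/ and /r/): in an unstressed syllable, so rule 1 applies → [ə].
/r/ — between /a/ and /e/, between two vowels — surfaces as [ɾ] (rule 3).
/e/ — between /r/ and /l/, in an unstressed syllable — surfaces as [ə] (rule 1).
/l/ (between /e/ and /i/): rule 4 targets it, but not word-finally or immediately before a consonant → unchanged [l].
/i/ — between /l/ and /d/, in an unstressed syllable — surfaces as [ə] (rule 1).
Rule 1 applies to /u/ (word-final: in an unstressed syllable) → [ə].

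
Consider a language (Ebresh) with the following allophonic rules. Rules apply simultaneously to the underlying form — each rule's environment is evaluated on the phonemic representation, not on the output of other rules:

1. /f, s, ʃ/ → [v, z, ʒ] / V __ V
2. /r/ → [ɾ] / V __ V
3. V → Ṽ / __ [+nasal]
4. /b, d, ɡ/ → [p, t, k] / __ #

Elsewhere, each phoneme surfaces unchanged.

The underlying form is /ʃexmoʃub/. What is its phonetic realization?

/ʃ/ (word-initial) is in the target of rule 1 but the environment (between two vowels) is not met → [ʃ].
/e/ (between /ʃ/ and /x/): rule 3 targets it, but not before a nasal consonant → unchanged [e].
/x/ (between /e/ and /m/): no rule targets it → [x].
/m/ stays [m].
/o/ (between /m/ and /ʃ/): rule 3 targets it, but not before a nasal consonant → unchanged [o].
/ʃ/ meets the environment for rule 1 (between two vowels) → [ʒ].
/u/ (between /ʃ/ and /b/) fails the environment for rule 3, so it stays [u].
Rule 4 applies to /b/ (word-final: word-finally) → [p].

[ʃexmoʒup]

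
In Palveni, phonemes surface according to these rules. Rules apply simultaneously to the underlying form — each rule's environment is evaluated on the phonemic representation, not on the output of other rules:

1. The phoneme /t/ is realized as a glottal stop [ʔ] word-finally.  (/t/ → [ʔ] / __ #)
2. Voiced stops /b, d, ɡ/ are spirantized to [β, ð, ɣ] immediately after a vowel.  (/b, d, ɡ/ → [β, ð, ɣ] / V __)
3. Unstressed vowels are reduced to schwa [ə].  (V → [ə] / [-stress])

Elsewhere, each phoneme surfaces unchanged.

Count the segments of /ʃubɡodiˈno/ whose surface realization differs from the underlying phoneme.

Segments that undergo a rule: /u/ → [ə] (rule 3); /b/ → [β] (rule 2); /o/ → [ə] (rule 3); /d/ → [ð] (rule 2); /i/ → [ə] (rule 3).
All other segments surface unchanged.

5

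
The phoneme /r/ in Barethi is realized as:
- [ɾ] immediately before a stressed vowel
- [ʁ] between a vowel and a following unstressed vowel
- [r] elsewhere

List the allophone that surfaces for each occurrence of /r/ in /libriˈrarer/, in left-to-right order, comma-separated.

[r], [ɾ], [ʁ], [r]

Occurrence 1 (position 4): no conditioning environment matches → elsewhere allophone [r].
Occurrence 2 (position 6): immediately before a stressed vowel → [ɾ].
Occurrence 3 (position 8): between a vowel and a following unstressed vowel → [ʁ].
Occurrence 4 (position 10): no conditioning environment matches → elsewhere allophone [r].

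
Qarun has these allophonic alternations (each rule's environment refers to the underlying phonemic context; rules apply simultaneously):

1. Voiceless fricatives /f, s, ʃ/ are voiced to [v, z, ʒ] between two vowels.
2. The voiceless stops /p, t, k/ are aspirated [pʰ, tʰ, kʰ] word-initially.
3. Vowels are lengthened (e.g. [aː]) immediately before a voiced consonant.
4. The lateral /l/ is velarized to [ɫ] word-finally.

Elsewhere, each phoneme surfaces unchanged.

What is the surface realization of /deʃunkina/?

[deʒuːnkiːna]

/d/ — not in any rule's target class → [d].
/e/ — between /d/ and /ʃ/; rule 3 does not apply here → [e].
/ʃ/ — between /e/ and /u/, between two vowels — surfaces as [ʒ] (rule 1).
/u/ (between /ʃ/ and /n/) occurs before a voiced consonant → [uː] by rule 3.
/n/ — not in any rule's target class → [n].
/k/ (between /n/ and /i/): rule 2 targets it, but not word-initially → unchanged [k].
Rule 3 applies to /i/ (between /k/ and /n/: before a voiced consonant) → [iː].
/n/ (between /i/ and /a/) is unaffected → [n].
/a/ (word-final) is in the target of rule 3 but the environment (before a voiced consonant) is not met → [a].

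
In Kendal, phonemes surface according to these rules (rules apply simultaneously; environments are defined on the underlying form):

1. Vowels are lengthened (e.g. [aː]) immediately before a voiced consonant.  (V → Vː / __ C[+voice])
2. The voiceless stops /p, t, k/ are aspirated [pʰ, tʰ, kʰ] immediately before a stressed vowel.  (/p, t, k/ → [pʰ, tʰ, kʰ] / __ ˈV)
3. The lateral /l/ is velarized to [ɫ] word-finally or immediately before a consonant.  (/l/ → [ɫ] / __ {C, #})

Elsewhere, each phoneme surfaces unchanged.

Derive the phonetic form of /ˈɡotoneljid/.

/ɡ/ (word-initial) is unaffected → [ɡ].
/o/ (between /ɡ/ and /t/) fails the environment for rule 1, so it stays [o].
/t/ (between /o/ and /o/) is in the target of rule 2 but the environment (immediately before a stressed vowel) is not met → [t].
/o/ — between /t/ and /n/, before a voiced consonant — surfaces as [oː] (rule 1).
/n/ (between /o/ and /e/) is unaffected → [n].
/e/ (between /n/ and /l/) occurs before a voiced consonant → [eː] by rule 1.
/l/ (between /e/ and /j/): word-finally or immediately before a consonant, so rule 3 applies → [ɫ].
/j/ (between /l/ and /i/) is unaffected → [j].
/i/ (between /j/ and /d/) occurs before a voiced consonant → [iː] by rule 1.
/d/ (word-final): no rule targets it → [d].

[ˈɡotoːneːɫjiːd]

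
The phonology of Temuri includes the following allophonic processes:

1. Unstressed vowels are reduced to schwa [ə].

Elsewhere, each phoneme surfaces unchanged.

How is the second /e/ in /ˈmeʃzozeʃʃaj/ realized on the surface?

[ə]

/e/ (between /z/ and /ʃ/) occurs in an unstressed syllable → [ə] by rule 1.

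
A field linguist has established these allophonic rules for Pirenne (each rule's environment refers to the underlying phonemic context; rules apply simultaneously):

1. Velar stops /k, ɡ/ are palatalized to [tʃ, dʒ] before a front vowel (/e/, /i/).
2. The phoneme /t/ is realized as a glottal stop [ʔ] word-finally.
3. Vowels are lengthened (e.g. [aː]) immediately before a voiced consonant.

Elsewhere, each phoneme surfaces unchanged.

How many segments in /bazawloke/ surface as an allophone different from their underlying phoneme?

3

Segments that undergo a rule: /a/ → [aː] (rule 3); /a/ → [aː] (rule 3); /k/ → [tʃ] (rule 1).
All other segments surface unchanged.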